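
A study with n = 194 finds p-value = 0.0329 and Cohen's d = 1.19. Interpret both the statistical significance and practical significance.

Statistically significant (p = 0.0329 < 0.05). Cohen's d = 1.19 indicates a large effect size. Both statistical and practical significance should be considered.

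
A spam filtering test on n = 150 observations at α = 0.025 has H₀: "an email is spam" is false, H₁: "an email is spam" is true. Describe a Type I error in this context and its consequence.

Type I error: rejecting H₀ when it is true — concluding that an email is spam when in fact it is not. Consequence: a legitimate email is sent to the spam folder and the user misses it.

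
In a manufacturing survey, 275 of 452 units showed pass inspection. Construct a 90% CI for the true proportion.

p̂ = 0.608. CI = p̂ ± z*√(p̂(1-p̂)/n) = (0.571, 0.646)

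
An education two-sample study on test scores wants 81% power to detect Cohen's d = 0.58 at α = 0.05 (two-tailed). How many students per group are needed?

z_{α/2} = 1.96, z_β = Φ⁻¹(0.81) = 0.878. For medium effect (d = 0.58): n per group = 2(z_{α/2} + z_β)²/d² = 2(1.96 + 0.878)²/0.58² = 47.9 → 48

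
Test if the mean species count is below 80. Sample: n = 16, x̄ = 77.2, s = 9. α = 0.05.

t = (77.2 - 80)/(9/√16) = -1.244, df = 15. Critical t = -1.753. Fail to reject H₀.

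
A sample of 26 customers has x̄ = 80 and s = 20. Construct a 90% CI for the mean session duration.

CI = x̄ ± t*(s/√n) = 80 ± 1.708(20/√26) = (73.3, 86.7)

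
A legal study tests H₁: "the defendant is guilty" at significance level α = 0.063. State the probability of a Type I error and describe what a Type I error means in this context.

P(Type I error) = α = 0.063. A Type I error is rejecting H₀ when H₀ is actually true (false positive) — here, concluding that the defendant is guilty when in fact this is not the case. Consequence: convicting an innocent person.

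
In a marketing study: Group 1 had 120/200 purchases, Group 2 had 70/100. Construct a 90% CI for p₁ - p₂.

p̂₁ = 0.6, p̂₂ = 0.7. Difference = -0.1. CI = (-0.194, -0.006)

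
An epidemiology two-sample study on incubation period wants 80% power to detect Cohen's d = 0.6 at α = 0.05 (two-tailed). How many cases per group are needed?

z_{α/2} = 1.96, z_β = Φ⁻¹(0.8) = 0.842. For medium effect (d = 0.6): n per group = 2(z_{α/2} + z_β)²/d² = 2(1.96 + 0.842)²/0.6² = 43.6 → 44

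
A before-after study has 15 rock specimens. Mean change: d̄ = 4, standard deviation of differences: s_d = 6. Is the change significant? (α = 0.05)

t = d̄/(s_d/√n) = 4/(6/√15) = 2.582. df = 14, critical t = ±2.145. Reject H₀.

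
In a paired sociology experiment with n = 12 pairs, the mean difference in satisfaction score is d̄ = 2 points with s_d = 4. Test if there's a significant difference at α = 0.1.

t = d̄/(s_d/√n) = 2/(4/√12) = 1.732. df = 11, critical t = ±1.796. Fail to reject H₀.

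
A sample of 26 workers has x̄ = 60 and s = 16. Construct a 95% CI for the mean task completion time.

CI = x̄ ± t*(s/√n) = 60 ± 2.06(16/√26) = (53.54, 66.46)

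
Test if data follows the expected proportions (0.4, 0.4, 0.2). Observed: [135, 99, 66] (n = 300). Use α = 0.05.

Expected: [120.0, 120.0, 60.0]. χ² = 6.15. df = 2, critical = 5.991. Reject H₀.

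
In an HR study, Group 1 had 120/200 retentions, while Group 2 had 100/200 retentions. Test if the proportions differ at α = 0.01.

p̂₁ = 0.6, p̂₂ = 0.5, pooled p̂ = 0.55. z = 2.01. Critical: ±2.576. Fail to reject H₀.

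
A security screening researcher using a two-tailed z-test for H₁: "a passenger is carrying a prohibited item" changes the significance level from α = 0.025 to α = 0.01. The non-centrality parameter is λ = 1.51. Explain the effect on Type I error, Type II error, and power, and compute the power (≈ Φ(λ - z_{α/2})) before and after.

Decreasing α from 0.025 to 0.01:
• Type I error rate decreases (α is the Type I rate by definition).
• Critical value moves from z_{α/2} = 2.241 to 2.576, so power = Φ(λ - z_{α/2}) goes from Φ(1.51 - 2.241) = 0.232 to Φ(1.51 - 2.576) = 0.143.
• Type II error rate β = 1 - power therefore increases (0.768 → 0.857).
Appropriate when false positives are costly — here, detaining an innocent passenger — delay and inconvenience.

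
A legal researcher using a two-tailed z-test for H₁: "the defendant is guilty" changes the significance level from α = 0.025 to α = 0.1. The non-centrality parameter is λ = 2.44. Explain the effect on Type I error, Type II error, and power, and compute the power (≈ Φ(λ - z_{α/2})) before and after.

Increasing α from 0.025 to 0.1:
• Type I error rate increases (α is the Type I rate by definition).
• Critical value moves from z_{α/2} = 2.241 to 1.645, so power = Φ(λ - z_{α/2}) goes from Φ(2.44 - 2.241) = 0.579 to Φ(2.44 - 1.645) = 0.787.
• Type II error rate β = 1 - power therefore decreases (0.421 → 0.213).
Appropriate when false negatives are costly — here, acquitting a guilty person.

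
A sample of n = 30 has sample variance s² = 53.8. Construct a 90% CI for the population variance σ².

df = 29. χ²_{0.05} = 42.557, χ²_{0.95} = 17.708. CI for σ² = ((n-1)s²/χ²_{α/2}, (n-1)s²/χ²_{1-α/2}) = (29·53.8/42.557, 29·53.8/17.708) = (36.66, 88.11)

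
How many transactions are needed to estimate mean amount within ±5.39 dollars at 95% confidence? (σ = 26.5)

n = (z*σ/E)² = (1.96×26.5/5.39)² = 92.9 → n = 93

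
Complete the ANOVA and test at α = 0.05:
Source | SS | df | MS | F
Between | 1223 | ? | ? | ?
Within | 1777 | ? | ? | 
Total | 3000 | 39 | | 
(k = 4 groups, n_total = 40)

df_between = 3, df_within = 36. MS_between = 407.67, MS_within = 49.36. F = 8.259, F_crit ≈ 2.866. Reject H₀.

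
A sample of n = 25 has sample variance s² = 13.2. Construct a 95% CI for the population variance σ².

df = 24. χ²_{0.025} = 39.364, χ²_{0.975} = 12.401. CI for σ² = ((n-1)s²/χ²_{α/2}, (n-1)s²/χ²_{1-α/2}) = (24·13.2/39.364, 24·13.2/12.401) = (8.05, 25.55)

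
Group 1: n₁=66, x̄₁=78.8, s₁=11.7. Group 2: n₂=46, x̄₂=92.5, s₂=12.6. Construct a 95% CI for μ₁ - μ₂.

Difference = -13.7. SE = √(11.7²/66 + 12.6²/46) = 2.351. CI = (-18.31, -9.09)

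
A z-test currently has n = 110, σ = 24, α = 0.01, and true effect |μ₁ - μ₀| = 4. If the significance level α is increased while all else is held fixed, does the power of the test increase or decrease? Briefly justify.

Power increases: a larger α lowers the critical value, so more of the H₁ sampling distribution falls in the rejection region.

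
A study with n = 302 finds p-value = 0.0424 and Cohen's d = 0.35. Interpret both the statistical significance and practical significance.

Statistically significant (p = 0.0424 < 0.05). Cohen's d = 0.35 indicates a small effect size. Both statistical and practical significance should be considered.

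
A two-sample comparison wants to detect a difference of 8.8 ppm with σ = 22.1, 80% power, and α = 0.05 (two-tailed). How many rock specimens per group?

n per group = 2(z_α/2 + z_β)²σ²/d² = 2×(1.96 + 0.84)²×22.1²/8.8² = 98.9 → n = 99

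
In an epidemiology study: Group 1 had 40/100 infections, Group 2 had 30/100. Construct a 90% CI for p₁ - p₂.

p̂₁ = 0.4, p̂₂ = 0.3. Difference = 0.1. CI = (-0.01, 0.21)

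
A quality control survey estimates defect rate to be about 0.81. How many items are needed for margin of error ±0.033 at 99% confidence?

n = z²p(1-p)/E² = 2.576²×0.81×0.19/0.033² = 937.8 → n = 938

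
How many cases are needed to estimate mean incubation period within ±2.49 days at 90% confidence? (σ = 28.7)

n = (z*σ/E)² = (1.645×28.7/2.49)² = 359.5 → n = 360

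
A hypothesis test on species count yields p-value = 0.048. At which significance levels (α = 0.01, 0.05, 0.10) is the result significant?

p = 0.048. Significant at: α = 0.05, 0.1.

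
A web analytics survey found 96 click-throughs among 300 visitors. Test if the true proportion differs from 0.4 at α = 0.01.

p̂ = 0.32, p₀ = 0.4. z = (p̂ - p₀)/√(p₀(1-p₀)/n) = -2.828. Critical: ±2.576. Reject H₀.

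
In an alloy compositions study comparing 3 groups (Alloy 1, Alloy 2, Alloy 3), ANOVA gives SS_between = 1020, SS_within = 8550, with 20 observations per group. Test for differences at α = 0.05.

df_between = 2, df_within = 57. F = MS_between/MS_within = 510.0/150.0 = 3.4. F_crit ≈ 3.159. Reject H₀. At least one mean differs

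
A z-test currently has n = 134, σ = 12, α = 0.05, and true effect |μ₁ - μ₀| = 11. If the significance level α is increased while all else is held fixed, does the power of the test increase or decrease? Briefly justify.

Power increases: a larger α lowers the critical value, so more of the H₁ sampling distribution falls in the rejection region.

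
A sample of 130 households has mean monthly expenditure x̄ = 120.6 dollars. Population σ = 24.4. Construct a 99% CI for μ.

CI = x̄ ± z*(σ/√n) = 120.6 ± 2.576(24.4/√130) = 120.6 ± 5.51 = (115.09, 126.11)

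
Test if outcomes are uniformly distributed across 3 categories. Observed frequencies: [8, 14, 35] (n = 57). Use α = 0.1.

Expected = 19 each. χ² = Σ(O-E)²/E = 21.158. df = 2, critical value = 4.605. Reject H₀.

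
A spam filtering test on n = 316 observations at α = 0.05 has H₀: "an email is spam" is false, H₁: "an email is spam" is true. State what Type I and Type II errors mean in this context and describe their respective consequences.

Type I (false positive): concluding that an email is spam when it is not — a legitimate email is sent to the spam folder and the user misses it. Type II (false negative): failing to conclude that an email is spam when it is — a spam email lands in the inbox. Which is costlier depends on domain priorities and is a judgement call rather than a statistical fact.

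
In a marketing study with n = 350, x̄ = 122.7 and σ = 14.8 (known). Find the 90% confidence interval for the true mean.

CI = x̄ ± z*(σ/√n) = 122.7 ± 1.645(14.8/√350) = 122.7 ± 1.3 = (121.4, 124.0)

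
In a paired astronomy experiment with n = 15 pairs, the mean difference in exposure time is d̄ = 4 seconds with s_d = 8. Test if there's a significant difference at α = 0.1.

t = d̄/(s_d/√n) = 4/(8/√15) = 1.936. df = 14, critical t = ±1.761. Reject H₀.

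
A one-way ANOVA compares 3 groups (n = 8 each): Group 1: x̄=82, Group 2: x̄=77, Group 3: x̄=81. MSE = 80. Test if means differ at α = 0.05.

Grand mean = 80.0. SS_between = 112.0, MS_between = 56.0. F = 0.7, F_crit ≈ 3.467. Fail to reject H₀.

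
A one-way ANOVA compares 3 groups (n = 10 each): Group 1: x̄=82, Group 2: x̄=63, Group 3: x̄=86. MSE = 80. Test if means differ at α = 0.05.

Grand mean = 77.0. SS_between = 3020.0, MS_between = 1510.0. F = 18.875, F_crit ≈ 3.354. Reject H₀.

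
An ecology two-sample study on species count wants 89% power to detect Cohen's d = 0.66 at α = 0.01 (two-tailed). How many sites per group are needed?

z_{α/2} = 2.576, z_β = Φ⁻¹(0.89) = 1.227. For medium effect (d = 0.66): n per group = 2(z_{α/2} + z_β)²/d² = 2(2.576 + 1.227)²/0.66² = 66.4 → 67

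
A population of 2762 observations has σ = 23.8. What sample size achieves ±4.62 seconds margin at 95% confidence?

Without FPC: n₀ = (1.96×23.8/4.62)² = 101.949. With FPC: n = n₀N/(n₀+N-1) = 98.4 → n = 99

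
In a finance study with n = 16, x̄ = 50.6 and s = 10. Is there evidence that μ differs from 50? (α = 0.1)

t = (x̄ - μ₀)/(s/√n) = (50.6 - 50)/(10/√16) = 0.24. df = 15, critical t = ±1.753. Fail to reject H₀.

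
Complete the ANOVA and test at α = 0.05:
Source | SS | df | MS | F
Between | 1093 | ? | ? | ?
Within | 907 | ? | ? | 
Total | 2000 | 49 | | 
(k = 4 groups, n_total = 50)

df_between = 3, df_within = 46. MS_between = 364.33, MS_within = 19.72. F = 18.478, F_crit ≈ 2.807. Reject H₀.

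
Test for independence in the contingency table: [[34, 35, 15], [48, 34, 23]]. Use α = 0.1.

χ² = 1.778. df = 2, critical = 4.605. Fail to reject H₀. No evidence of dependence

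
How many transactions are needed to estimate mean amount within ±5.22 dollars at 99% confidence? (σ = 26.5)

n = (z*σ/E)² = (2.576×26.5/5.22)² = 171.02 → n = 172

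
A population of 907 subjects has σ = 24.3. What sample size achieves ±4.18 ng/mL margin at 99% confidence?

Without FPC: n₀ = (2.576×24.3/4.18)² = 224.26. With FPC: n = n₀N/(n₀+N-1) = 180.0 → n = 180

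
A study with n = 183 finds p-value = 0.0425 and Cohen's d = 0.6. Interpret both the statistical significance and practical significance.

Statistically significant (p = 0.0425 < 0.05). Cohen's d = 0.6 indicates a medium effect size. Both statistical and practical significance should be considered.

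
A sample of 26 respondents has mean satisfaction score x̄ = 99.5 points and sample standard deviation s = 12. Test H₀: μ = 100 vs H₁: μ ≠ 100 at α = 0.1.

t = (x̄ - μ₀)/(s/√n) = (99.5 - 100)/(12/√26) = -0.212. df = 25, critical t = ±1.708. Fail to reject H₀.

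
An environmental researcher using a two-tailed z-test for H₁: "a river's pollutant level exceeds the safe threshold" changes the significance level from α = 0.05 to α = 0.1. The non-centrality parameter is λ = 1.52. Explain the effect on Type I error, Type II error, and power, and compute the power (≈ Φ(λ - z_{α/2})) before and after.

Increasing α from 0.05 to 0.1:
• Type I error rate increases (α is the Type I rate by definition).
• Critical value moves from z_{α/2} = 1.96 to 1.645, so power = Φ(λ - z_{α/2}) goes from Φ(1.52 - 1.96) = 0.33 to Φ(1.52 - 1.645) = 0.45.
• Type II error rate β = 1 - power therefore decreases (0.67 → 0.55).
Appropriate when false negatives are costly — here, allowing unsafe pollution to continue.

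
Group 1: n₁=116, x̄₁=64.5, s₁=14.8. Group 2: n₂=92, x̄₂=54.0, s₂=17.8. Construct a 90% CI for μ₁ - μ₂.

Difference = 10.5. SE = √(14.8²/116 + 17.8²/92) = 2.309. CI = (6.7, 14.3)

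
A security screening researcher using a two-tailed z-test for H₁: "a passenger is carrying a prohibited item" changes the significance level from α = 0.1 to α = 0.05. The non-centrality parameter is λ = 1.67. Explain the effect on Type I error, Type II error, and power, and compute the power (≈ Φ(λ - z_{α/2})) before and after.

Decreasing α from 0.1 to 0.05:
• Type I error rate decreases (α is the Type I rate by definition).
• Critical value moves from z_{α/2} = 1.645 to 1.96, so power = Φ(λ - z_{α/2}) goes from Φ(1.67 - 1.645) = 0.51 to Φ(1.67 - 1.96) = 0.386.
• Type II error rate β = 1 - power therefore increases (0.49 → 0.614).
Appropriate when false positives are costly — here, detaining an innocent passenger — delay and inconvenience.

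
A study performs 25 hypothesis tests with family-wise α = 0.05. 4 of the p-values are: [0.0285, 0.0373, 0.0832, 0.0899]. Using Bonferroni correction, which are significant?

Bonferroni α = 0.05/25 = 0.002. None of the given p-values are significant.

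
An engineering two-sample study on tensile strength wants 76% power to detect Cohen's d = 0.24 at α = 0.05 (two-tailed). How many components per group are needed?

z_{α/2} = 1.96, z_β = Φ⁻¹(0.76) = 0.706. For small effect (d = 0.24): n per group = 2(z_{α/2} + z_β)²/d² = 2(1.96 + 0.706)²/0.24² = 246.8 → 247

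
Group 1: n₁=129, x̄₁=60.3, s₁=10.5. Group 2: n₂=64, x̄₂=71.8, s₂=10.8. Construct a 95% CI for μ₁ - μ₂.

Difference = -11.5. SE = √(10.5²/129 + 10.8²/64) = 1.636. CI = (-14.71, -8.29)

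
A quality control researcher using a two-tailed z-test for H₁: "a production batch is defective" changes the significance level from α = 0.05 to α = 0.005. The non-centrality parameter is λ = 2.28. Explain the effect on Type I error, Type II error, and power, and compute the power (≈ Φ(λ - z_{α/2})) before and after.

Decreasing α from 0.05 to 0.005:
• Type I error rate decreases (α is the Type I rate by definition).
• Critical value moves from z_{α/2} = 1.96 to 2.807, so power = Φ(λ - z_{α/2}) goes from Φ(2.28 - 1.96) = 0.626 to Φ(2.28 - 2.807) = 0.299.
• Type II error rate β = 1 - power therefore increases (0.374 → 0.701).
Appropriate when false positives are costly — here, scrapping a good batch — wasted material and cost for no reason.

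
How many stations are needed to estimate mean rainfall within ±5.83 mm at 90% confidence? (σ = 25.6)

n = (z*σ/E)² = (1.645×25.6/5.83)² = 52.2 → n = 53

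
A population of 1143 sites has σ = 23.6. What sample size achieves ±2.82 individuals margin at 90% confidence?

Without FPC: n₀ = (1.645×23.6/2.82)² = 189.521. With FPC: n = n₀N/(n₀+N-1) = 162.7 → n = 163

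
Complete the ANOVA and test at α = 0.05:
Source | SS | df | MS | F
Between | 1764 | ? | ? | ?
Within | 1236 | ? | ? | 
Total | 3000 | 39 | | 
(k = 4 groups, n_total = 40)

df_between = 3, df_within = 36. MS_between = 588.0, MS_within = 34.33. F = 17.126, F_crit ≈ 2.866. Reject H₀.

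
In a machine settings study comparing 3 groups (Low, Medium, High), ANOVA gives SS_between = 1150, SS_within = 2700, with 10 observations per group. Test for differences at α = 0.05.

df_between = 2, df_within = 27. F = MS_between/MS_within = 575.0/100.0 = 5.75. F_crit ≈ 3.354. Reject H₀. At least one mean differs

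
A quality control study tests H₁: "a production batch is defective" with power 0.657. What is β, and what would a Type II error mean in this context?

β = 1 - power = 1 - 0.657 = 0.343. A Type II error is failing to reject H₀ when H₀ is false (false negative) — here, failing to conclude that a production batch is defective when in fact it is true. Consequence: shipping a defective batch — faulty products reach customers.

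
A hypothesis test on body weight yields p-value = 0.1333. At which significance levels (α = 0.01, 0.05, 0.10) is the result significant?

p = 0.1333. Not significant at any of the given levels.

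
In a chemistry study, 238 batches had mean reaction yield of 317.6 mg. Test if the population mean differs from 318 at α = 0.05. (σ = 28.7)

z = (x̄ - μ₀)/(σ/√n) = (317.6 - 318)/(28.7/√238) = -0.215. Critical value: ±1.96. Since |-0.215| ≤ 1.96, Fail to reject H₀.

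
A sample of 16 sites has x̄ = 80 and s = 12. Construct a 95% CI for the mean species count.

CI = x̄ ± t*(s/√n) = 80 ± 2.131(12/√16) = (73.61, 86.39)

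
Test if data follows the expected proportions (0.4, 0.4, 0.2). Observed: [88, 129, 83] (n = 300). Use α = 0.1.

Expected: [120.0, 120.0, 60.0]. χ² = 18.025. df = 2, critical = 4.605. Reject H₀.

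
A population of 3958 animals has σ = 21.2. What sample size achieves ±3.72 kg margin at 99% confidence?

Without FPC: n₀ = (2.576×21.2/3.72)² = 215.515. With FPC: n = n₀N/(n₀+N-1) = 204.4 → n = 205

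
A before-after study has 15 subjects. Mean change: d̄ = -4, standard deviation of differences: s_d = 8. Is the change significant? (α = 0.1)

t = d̄/(s_d/√n) = -4/(8/√15) = -1.936. df = 14, critical t = ±1.761. Reject H₀.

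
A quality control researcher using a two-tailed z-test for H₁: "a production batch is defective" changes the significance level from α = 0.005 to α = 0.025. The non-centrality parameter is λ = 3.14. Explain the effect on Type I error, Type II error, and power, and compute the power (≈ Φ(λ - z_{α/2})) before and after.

Increasing α from 0.005 to 0.025:
• Type I error rate increases (α is the Type I rate by definition).
• Critical value moves from z_{α/2} = 2.807 to 2.241, so power = Φ(λ - z_{α/2}) goes from Φ(3.14 - 2.807) = 0.63 to Φ(3.14 - 2.241) = 0.816.
• Type II error rate β = 1 - power therefore decreases (0.37 → 0.184).
Appropriate when false negatives are costly — here, shipping a defective batch — faulty products reach customers.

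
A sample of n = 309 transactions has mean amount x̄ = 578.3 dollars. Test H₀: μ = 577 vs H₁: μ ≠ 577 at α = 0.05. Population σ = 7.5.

z = (x̄ - μ₀)/(σ/√n) = (578.3 - 577)/(7.5/√309) = 3.047. Critical value: ±1.96. Since |3.047| > 1.96, Reject H₀.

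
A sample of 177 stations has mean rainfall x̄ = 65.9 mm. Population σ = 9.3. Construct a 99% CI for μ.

CI = x̄ ± z*(σ/√n) = 65.9 ± 2.576(9.3/√177) = 65.9 ± 1.8 = (64.1, 67.7)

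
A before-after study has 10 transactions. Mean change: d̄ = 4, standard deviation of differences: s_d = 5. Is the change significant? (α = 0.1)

t = d̄/(s_d/√n) = 4/(5/√10) = 2.53. df = 9, critical t = ±1.833. Reject H₀.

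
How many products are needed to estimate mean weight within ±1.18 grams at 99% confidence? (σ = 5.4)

n = (z*σ/E)² = (2.576×5.4/1.18)² = 139.0 → n = 139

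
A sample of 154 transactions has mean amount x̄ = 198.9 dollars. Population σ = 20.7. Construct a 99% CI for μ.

CI = x̄ ± z*(σ/√n) = 198.9 ± 2.576(20.7/√154) = 198.9 ± 4.3 = (194.6, 203.2)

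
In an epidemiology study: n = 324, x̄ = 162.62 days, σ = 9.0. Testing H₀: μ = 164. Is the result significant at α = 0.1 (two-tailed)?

z = (162.62 - 164)/(9.0/√324) = -2.76. Since |z| > 1.645, significant at α = 0.1.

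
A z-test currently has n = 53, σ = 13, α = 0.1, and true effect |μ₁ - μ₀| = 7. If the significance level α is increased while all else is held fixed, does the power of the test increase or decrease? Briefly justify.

Power increases: a larger α lowers the critical value, so more of the H₁ sampling distribution falls in the rejection region.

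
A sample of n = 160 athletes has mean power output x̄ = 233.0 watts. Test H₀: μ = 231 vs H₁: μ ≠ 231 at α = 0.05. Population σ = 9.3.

z = (x̄ - μ₀)/(σ/√n) = (233.0 - 231)/(9.3/√160) = 2.72. Critical value: ±1.96. Since |2.72| > 1.96, Reject H₀.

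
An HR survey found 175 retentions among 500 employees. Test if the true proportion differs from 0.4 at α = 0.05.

p̂ = 0.35, p₀ = 0.4. z = (p̂ - p₀)/√(p₀(1-p₀)/n) = -2.282. Critical: ±1.96. Reject H₀.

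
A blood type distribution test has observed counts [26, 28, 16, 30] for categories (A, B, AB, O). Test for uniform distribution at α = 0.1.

Expected = 25 each. χ² = Σ(O-E)²/E = 4.64. df = 3, critical value = 6.251. Fail to reject H₀.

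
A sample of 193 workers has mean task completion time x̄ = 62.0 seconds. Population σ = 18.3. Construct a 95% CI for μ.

CI = x̄ ± z*(σ/√n) = 62.0 ± 1.96(18.3/√193) = 62.0 ± 2.58 = (59.42, 64.58)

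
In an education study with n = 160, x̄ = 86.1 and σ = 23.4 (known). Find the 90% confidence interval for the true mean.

CI = x̄ ± z*(σ/√n) = 86.1 ± 1.645(23.4/√160) = 86.1 ± 3.04 = (83.06, 89.14)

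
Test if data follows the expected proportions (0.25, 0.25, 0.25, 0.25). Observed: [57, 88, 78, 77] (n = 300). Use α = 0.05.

Expected: [75.0, 75.0, 75.0, 75.0]. χ² = 6.747. df = 3, critical = 7.815. Fail to reject H₀.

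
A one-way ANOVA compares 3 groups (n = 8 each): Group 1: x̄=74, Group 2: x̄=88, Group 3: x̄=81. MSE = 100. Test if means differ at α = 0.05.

Grand mean = 81.0. SS_between = 784.0, MS_between = 392.0. F = 3.92, F_crit ≈ 3.467. Reject H₀.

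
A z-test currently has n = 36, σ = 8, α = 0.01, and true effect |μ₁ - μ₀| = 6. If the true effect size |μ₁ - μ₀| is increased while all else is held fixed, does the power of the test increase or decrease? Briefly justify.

Power increases: a larger true effect increases the non-centrality λ = |μ₁ - μ₀|/(σ/√n).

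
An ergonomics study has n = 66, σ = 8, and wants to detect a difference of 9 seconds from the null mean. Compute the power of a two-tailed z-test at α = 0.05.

SE = σ/√n = 8/√66 = 0.985. Non-centrality λ = d/SE = 9/0.985 = 9.14. Power ≈ Φ(λ - z_{α/2}) = Φ(9.14 - 1.96) = Φ(7.18) = 1.0.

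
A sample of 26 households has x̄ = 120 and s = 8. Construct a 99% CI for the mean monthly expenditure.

CI = x̄ ± t*(s/√n) = 120 ± 2.787(8/√26) = (115.63, 124.37)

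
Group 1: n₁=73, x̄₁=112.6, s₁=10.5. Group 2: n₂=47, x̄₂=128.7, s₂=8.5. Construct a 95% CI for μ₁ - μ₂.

Difference = -16.1. SE = √(10.5²/73 + 8.5²/47) = 1.746. CI = (-19.52, -12.68)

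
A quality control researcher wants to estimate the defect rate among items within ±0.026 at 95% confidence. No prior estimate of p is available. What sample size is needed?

Conservative approach: use p = 0.5 (maximizes p(1-p) = 0.25). n = z²(0.25)/E² = 1.96²×0.25/0.026² = 1420.7 → n = 1421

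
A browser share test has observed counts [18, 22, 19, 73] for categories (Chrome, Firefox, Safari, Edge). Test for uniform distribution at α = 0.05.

Expected = 33 each. χ² = Σ(O-E)²/E = 64.909. df = 3, critical value = 7.815. Reject H₀.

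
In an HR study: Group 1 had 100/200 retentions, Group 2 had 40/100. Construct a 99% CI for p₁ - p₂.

p̂₁ = 0.5, p̂₂ = 0.4. Difference = 0.1. CI = (-0.056, 0.256)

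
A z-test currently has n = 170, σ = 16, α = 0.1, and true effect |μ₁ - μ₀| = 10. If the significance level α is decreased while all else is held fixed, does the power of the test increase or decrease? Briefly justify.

Power decreases: a smaller α raises the critical value, so less of the H₁ sampling distribution falls in the rejection region.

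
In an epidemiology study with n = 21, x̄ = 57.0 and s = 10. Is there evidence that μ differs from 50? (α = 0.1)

t = (x̄ - μ₀)/(s/√n) = (57.0 - 50)/(10/√21) = 3.208. df = 20, critical t = ±1.725. Reject H₀.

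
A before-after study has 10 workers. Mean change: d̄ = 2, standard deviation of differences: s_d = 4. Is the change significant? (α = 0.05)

t = d̄/(s_d/√n) = 2/(4/√10) = 1.581. df = 9, critical t = ±2.262. Fail to reject H₀.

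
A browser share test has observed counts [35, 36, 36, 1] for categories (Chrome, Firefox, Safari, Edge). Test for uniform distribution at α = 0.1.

Expected = 27 each. χ² = Σ(O-E)²/E = 33.407. df = 3, critical value = 6.251. Reject H₀.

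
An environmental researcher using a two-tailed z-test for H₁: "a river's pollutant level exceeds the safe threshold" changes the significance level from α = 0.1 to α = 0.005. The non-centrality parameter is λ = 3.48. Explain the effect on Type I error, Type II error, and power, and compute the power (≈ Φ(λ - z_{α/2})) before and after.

Decreasing α from 0.1 to 0.005:
• Type I error rate decreases (α is the Type I rate by definition).
• Critical value moves from z_{α/2} = 1.645 to 2.807, so power = Φ(λ - z_{α/2}) goes from Φ(3.48 - 1.645) = 0.967 to Φ(3.48 - 2.807) = 0.75.
• Type II error rate β = 1 - power therefore increases (0.033 → 0.25).
Appropriate when false positives are costly — here, shutting down a compliant factory unnecessarily.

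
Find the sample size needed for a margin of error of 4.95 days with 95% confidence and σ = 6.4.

n = (z*σ/E)² = (1.96×6.4/4.95)² = 6.4 → n = 7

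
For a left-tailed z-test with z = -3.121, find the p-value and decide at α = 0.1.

p = P(Z < -3.121) = Φ(-3.121) ≈ 0.0009. Since p < 0.1, reject H₀ (significant) at α = 0.1.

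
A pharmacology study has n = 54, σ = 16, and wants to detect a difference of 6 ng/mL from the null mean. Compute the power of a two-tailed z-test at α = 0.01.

SE = σ/√n = 16/√54 = 2.177. Non-centrality λ = d/SE = 6/2.177 = 2.756. Power ≈ Φ(λ - z_{α/2}) = Φ(2.756 - 2.576) = Φ(0.18) = 0.571.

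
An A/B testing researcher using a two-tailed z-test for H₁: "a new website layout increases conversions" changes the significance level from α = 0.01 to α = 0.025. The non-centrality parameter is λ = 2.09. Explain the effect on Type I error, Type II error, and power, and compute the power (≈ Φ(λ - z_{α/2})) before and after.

Increasing α from 0.01 to 0.025:
• Type I error rate increases (α is the Type I rate by definition).
• Critical value moves from z_{α/2} = 2.576 to 2.241, so power = Φ(λ - z_{α/2}) goes from Φ(2.09 - 2.576) = 0.313 to Φ(2.09 - 2.241) = 0.44.
• Type II error rate β = 1 - power therefore decreases (0.687 → 0.56).
Appropriate when false negatives are costly — here, discarding a layout that would have improved conversions — lost revenue.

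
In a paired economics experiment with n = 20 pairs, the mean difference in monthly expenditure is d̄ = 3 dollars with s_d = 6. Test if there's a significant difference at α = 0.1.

t = d̄/(s_d/√n) = 3/(6/√20) = 2.236. df = 19, critical t = ±1.729. Reject H₀.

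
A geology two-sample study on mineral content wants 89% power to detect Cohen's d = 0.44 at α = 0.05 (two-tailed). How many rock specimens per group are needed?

z_{α/2} = 1.96, z_β = Φ⁻¹(0.89) = 1.227. For small effect (d = 0.44): n per group = 2(z_{α/2} + z_β)²/d² = 2(1.96 + 1.227)²/0.44² = 104.9 → 105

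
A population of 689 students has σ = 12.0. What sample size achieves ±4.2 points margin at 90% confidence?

Without FPC: n₀ = (1.645×12.0/4.2)² = 22.09. With FPC: n = n₀N/(n₀+N-1) = 21.4 → n = 22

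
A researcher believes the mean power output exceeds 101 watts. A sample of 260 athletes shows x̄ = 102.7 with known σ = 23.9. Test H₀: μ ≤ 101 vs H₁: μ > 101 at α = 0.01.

z = 1.147. Critical value: 2.33. Fail to reject H₀.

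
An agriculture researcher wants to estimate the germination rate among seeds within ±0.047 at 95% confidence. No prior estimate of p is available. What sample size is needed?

Conservative approach: use p = 0.5 (maximizes p(1-p) = 0.25). n = z²(0.25)/E² = 1.96²×0.25/0.047² = 434.8 → n = 435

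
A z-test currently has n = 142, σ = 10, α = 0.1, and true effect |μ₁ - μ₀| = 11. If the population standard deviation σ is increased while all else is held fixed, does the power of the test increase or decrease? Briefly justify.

Power decreases: a larger σ inflates the standard error σ/√n, pulling the sampling distribution under H₁ back toward the critical value.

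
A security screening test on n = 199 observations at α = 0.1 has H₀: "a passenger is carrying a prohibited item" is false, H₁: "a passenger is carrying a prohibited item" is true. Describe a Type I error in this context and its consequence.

Type I error: rejecting H₀ when it is true — concluding that a passenger is carrying a prohibited item when in fact it is not. Consequence: detaining an innocent passenger — delay and inconvenience.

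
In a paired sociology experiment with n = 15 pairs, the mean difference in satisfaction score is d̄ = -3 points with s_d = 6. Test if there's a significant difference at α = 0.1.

t = d̄/(s_d/√n) = -3/(6/√15) = -1.936. df = 14, critical t = ±1.761. Reject H₀.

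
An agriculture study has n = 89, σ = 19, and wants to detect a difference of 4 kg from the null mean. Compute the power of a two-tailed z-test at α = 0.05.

SE = σ/√n = 19/√89 = 2.014. Non-centrality λ = d/SE = 4/2.014 = 1.986. Power ≈ Φ(λ - z_{α/2}) = Φ(1.986 - 1.96) = Φ(0.026) = 0.51.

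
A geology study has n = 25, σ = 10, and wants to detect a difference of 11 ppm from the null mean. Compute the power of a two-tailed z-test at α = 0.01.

SE = σ/√n = 10/√25 = 2.0. Non-centrality λ = d/SE = 11/2.0 = 5.5. Power ≈ Φ(λ - z_{α/2}) = Φ(5.5 - 2.576) = Φ(2.924) = 0.998.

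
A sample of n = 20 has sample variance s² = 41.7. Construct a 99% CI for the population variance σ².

df = 19. χ²_{0.005} = 38.582, χ²_{0.995} = 6.844. CI for σ² = ((n-1)s²/χ²_{α/2}, (n-1)s²/χ²_{1-α/2}) = (19·41.7/38.582, 19·41.7/6.844) = (20.54, 115.77)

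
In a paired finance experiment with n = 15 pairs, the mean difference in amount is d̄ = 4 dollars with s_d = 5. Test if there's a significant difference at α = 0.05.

t = d̄/(s_d/√n) = 4/(5/√15) = 3.098. df = 14, critical t = ±2.145. Reject H₀.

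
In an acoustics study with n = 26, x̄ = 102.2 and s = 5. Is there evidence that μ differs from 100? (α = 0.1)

t = (x̄ - μ₀)/(s/√n) = (102.2 - 100)/(5/√26) = 2.244. df = 25, critical t = ±1.708. Reject H₀.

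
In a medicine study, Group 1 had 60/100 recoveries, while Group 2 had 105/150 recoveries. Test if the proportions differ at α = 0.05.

p̂₁ = 0.6, p̂₂ = 0.7, pooled p̂ = 0.66. z = -1.635. Critical: ±1.96. Fail to reject H₀.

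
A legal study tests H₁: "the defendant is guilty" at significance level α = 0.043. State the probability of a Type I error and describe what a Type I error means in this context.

P(Type I error) = α = 0.043. A Type I error is rejecting H₀ when H₀ is actually true (false positive) — here, concluding that the defendant is guilty when in fact this is not the case. Consequence: convicting an innocent person.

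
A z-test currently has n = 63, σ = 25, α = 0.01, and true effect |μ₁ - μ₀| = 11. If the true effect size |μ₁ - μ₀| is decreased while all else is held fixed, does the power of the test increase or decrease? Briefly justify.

Power decreases: a smaller true effect decreases the non-centrality λ = |μ₁ - μ₀|/(σ/√n).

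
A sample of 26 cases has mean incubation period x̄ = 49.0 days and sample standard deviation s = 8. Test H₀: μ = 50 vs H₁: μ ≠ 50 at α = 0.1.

t = (x̄ - μ₀)/(s/√n) = (49.0 - 50)/(8/√26) = -0.637. df = 25, critical t = ±1.708. Fail to reject H₀.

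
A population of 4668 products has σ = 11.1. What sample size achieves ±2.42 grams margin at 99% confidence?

Without FPC: n₀ = (2.576×11.1/2.42)² = 139.607. With FPC: n = n₀N/(n₀+N-1) = 135.6 → n = 136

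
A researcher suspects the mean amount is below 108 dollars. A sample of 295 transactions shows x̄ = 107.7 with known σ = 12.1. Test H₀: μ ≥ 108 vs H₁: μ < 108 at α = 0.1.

z = -0.426. Critical value: -1.28. Fail to reject H₀.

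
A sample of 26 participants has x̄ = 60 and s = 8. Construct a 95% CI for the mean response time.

CI = x̄ ± t*(s/√n) = 60 ± 2.06(8/√26) = (56.77, 63.23)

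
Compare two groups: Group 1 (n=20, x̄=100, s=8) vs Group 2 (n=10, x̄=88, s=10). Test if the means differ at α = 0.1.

Pooled sp = 8.69. t = 3.564, df = 28. Critical t = ±1.701. Reject H₀.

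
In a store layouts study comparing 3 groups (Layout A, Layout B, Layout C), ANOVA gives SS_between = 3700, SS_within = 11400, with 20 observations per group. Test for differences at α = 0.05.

df_between = 2, df_within = 57. F = MS_between/MS_within = 1850.0/200.0 = 9.25. F_crit ≈ 3.159. Reject H₀. At least one mean differs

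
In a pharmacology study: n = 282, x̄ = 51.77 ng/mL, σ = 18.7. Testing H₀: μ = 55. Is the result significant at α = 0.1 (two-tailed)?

z = (51.77 - 55)/(18.7/√282) = -2.901. Since |z| > 1.645, significant at α = 0.1.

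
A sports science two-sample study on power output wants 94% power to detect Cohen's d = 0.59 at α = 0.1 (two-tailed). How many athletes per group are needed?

z_{α/2} = 1.645, z_β = Φ⁻¹(0.94) = 1.555. For medium effect (d = 0.59): n per group = 2(z_{α/2} + z_β)²/d² = 2(1.645 + 1.555)²/0.59² = 58.8 → 59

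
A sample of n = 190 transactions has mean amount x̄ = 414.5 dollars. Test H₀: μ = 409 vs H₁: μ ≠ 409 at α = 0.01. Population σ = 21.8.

z = (x̄ - μ₀)/(σ/√n) = (414.5 - 409)/(21.8/√190) = 3.478. Critical value: ±2.576. Since |3.478| > 2.576, Reject H₀.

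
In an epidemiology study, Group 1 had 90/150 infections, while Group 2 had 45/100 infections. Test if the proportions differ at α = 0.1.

p̂₁ = 0.6, p̂₂ = 0.45, pooled p̂ = 0.54. z = 2.331. Critical: ±1.645. Reject H₀.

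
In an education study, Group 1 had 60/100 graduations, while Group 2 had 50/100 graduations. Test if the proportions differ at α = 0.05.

p̂₁ = 0.6, p̂₂ = 0.5, pooled p̂ = 0.55. z = 1.421. Critical: ±1.96. Fail to reject H₀.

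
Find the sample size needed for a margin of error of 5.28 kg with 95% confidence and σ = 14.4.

n = (z*σ/E)² = (1.96×14.4/5.28)² = 28.6 → n = 29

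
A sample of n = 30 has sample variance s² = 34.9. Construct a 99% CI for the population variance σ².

df = 29. χ²_{0.005} = 52.336, χ²_{0.995} = 13.121. CI for σ² = ((n-1)s²/χ²_{α/2}, (n-1)s²/χ²_{1-α/2}) = (29·34.9/52.336, 29·34.9/13.121) = (19.34, 77.14)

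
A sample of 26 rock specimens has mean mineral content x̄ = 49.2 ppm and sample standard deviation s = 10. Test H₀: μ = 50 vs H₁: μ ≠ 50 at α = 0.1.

t = (x̄ - μ₀)/(s/√n) = (49.2 - 50)/(10/√26) = -0.408. df = 25, critical t = ±1.708. Fail to reject H₀.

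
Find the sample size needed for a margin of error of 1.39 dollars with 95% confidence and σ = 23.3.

n = (z*σ/E)² = (1.96×23.3/1.39)² = 1079.4 → n = 1080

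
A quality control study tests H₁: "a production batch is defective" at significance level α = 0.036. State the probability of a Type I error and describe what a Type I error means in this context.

P(Type I error) = α = 0.036. A Type I error is rejecting H₀ when H₀ is actually true (false positive) — here, concluding that a production batch is defective when in fact this is not the case. Consequence: scrapping a good batch — wasted material and cost for no reason.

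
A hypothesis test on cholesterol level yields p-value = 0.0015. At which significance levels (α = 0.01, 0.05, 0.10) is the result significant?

p = 0.0015. Significant at: α = 0.01, 0.05, 0.1.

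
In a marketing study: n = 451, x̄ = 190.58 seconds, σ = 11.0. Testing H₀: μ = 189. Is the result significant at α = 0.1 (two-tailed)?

z = (190.58 - 189)/(11.0/√451) = 3.05. Since |z| > 1.645, significant at α = 0.1.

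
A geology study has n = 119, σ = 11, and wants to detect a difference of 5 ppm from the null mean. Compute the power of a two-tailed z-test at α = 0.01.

SE = σ/√n = 11/√119 = 1.008. Non-centrality λ = d/SE = 5/1.008 = 4.959. Power ≈ Φ(λ - z_{α/2}) = Φ(4.959 - 2.576) = Φ(2.383) = 0.991.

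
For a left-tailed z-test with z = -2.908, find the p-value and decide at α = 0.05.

p = P(Z < -2.908) = Φ(-2.908) ≈ 0.0018. Since p < 0.05, reject H₀ (significant) at α = 0.05.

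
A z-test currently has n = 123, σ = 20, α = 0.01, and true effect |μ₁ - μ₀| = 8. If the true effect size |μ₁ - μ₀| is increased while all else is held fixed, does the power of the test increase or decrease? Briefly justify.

Power increases: a larger true effect increases the non-centrality λ = |μ₁ - μ₀|/(σ/√n).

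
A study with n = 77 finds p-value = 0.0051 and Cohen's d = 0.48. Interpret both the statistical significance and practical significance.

Statistically significant (p = 0.0051 < 0.05). Cohen's d = 0.48 indicates a small effect size. Both statistical and practical significance should be considered.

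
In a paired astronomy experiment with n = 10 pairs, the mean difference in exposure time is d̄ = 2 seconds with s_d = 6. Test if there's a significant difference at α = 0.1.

t = d̄/(s_d/√n) = 2/(6/√10) = 1.054. df = 9, critical t = ±1.833. Fail to reject H₀.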